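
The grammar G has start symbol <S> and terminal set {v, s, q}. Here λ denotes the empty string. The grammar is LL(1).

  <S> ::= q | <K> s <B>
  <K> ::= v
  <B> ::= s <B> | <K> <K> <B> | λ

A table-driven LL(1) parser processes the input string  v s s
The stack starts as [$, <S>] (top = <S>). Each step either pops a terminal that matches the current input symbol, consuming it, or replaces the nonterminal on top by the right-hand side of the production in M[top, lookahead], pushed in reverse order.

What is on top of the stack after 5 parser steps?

     Stack        Input    Action
  1  $ <S>        v s s $  expand <S> ::= <K> s <B>
  2  $ <B> s <K>  v s s $  expand <K> ::= v
  3  $ <B> s v    v s s $  match v
  4  $ <B> s      s s $    match s
  5  $ <B>        s $      expand <B> ::= s <B>
Stack after step 5: $ <B> s (top = s).

s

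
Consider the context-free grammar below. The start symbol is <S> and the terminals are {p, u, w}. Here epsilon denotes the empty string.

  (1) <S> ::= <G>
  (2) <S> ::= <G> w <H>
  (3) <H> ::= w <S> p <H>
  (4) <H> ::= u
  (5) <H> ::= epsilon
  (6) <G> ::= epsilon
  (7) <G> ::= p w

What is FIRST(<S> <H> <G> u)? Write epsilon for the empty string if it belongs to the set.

{p, u, w}

FIRST(<H>) = {epsilon, u, w}
FIRST(<G>) = {epsilon, p}
FIRST(<S>) = {epsilon, p, w}  (via <G>, <G> w <H>)
FIRST(<S> <H> <G> u): take FIRST of each symbol in turn, carrying on past any symbol whose FIRST contains epsilon; result {p, u, w}.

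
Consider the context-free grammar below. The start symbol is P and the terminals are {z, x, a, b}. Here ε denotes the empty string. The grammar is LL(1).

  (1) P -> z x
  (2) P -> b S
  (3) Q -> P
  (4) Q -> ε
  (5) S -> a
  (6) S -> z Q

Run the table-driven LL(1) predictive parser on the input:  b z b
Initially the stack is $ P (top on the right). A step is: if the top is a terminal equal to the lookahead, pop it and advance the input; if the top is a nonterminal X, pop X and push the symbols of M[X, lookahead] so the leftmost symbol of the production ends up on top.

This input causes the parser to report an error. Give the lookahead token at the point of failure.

$

     Stack  Input    Action
  1  $ P    b z b $  expand P -> b S
  2  $ S b  b z b $  match b
  3  $ S    z b $    expand S -> z Q
  4  $ Q z  z b $    match z
  5  $ Q    b $      expand Q -> P
  6  $ P    b $      expand P -> b S
  7  $ S b  b $      match b
  8  $ S    $        error: M[S, $] is empty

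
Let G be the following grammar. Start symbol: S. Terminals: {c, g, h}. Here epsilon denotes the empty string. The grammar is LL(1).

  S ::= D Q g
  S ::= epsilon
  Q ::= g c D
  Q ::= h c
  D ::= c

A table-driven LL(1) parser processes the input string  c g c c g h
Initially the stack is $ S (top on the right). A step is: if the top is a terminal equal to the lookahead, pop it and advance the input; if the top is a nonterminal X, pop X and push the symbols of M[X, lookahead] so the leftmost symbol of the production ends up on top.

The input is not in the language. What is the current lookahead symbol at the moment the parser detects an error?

step 1: stack=$ S  input=c g c c g h $  — expand S ::= D Q g
step 2: stack=$ g Q D  input=c g c c g h $  — expand D ::= c
step 3: stack=$ g Q c  input=c g c c g h $  — match c
step 4: stack=$ g Q  input=g c c g h $  — expand Q ::= g c D
step 5: stack=$ g D c g  input=g c c g h $  — match g
step 6: stack=$ g D c  input=c c g h $  — match c
step 7: stack=$ g D  input=c g h $  — expand D ::= c
step 8: stack=$ g c  input=c g h $  — match c
step 9: stack=$ g  input=g h $  — match g
step 10: stack=$  input=h $  — error: stack empty but input remains

h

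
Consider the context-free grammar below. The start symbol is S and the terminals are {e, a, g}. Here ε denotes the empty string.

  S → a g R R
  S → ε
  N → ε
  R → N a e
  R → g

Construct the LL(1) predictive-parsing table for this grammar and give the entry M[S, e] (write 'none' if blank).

none

FIRST(S): from S→a g R R we get {a}; from S→ε we get {ε}. So FIRST(S) = {ε, a}.
FIRST(N): from N→ε we get {ε}. So FIRST(N) = {ε}.
FIRST(R): from R→N a e we get {a}; from R→g we get {g}. So FIRST(R) = {a, g}.
FOLLOW(S) includes $ since S is the start symbol.
FOLLOW(S): S appears on no right-hand side. Thus FOLLOW(S) = {$}.
For S → a g R R: FIRST(a g R R) = {a}, so it goes in M[S, t] for t ∈ {a}.
For S → ε: FIRST(ε) = {ε}, so it goes in M[S, t] for t ∈ {}; since ε ∈ FIRST, also for every t ∈ FOLLOW(S) = {$}.
None of these place a production in M[S, e].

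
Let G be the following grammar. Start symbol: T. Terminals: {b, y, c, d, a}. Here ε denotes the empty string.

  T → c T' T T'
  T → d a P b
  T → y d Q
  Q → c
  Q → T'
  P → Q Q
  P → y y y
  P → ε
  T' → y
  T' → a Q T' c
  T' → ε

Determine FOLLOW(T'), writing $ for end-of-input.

FIRST(T): from T→c T' T T' we get {c}; from T→d a P b we get {d}; from T→y d Q we get {y}. So FIRST(T) = {c, d, y}.
FIRST(T'): from T'→y we get {y}; from T'→a Q T' c we get {a}; from T'→ε we get {ε}. So FIRST(T') = {ε, a, y}.
FIRST(Q): from Q→c we get {c}; from Q→T' we get {ε, a, y}. So FIRST(Q) = {ε, a, c, y}.
FIRST(P): from P→Q Q we get {ε, a, c, y}; from P→y y y we get {y}; from P→ε we get {ε}. So FIRST(P) = {ε, a, c, y}.
FOLLOW(T) includes $ since T is the start symbol.
FOLLOW(T): in T→c T' T T', T is followed by T' with FIRST {ε, a, y}; in T→c T' T T', the suffix after T is nullable (adds nothing new). Thus FOLLOW(T) = {$, a, y}.
FOLLOW(P): in T→d a P b, P is followed by b with FIRST {b}. Thus FOLLOW(P) = {b}.
FOLLOW(Q): in T→y d Q, the suffix after Q is empty, so FOLLOW(Q) ⊇ FOLLOW(T) = {$, a, y}; in P→Q Q (occurrence 1), Q is followed by Q with FIRST {ε, a, c, y}; in P→Q Q (occurrence 1), the suffix after Q is nullable, so FOLLOW(Q) ⊇ FOLLOW(P) = {b}; in P→Q Q (occurrence 2), the suffix after Q is empty, so FOLLOW(Q) ⊇ FOLLOW(P) = {b}; in T'→a Q T' c, Q is followed by T' c with FIRST {a, c, y}. Thus FOLLOW(Q) = {$, a, b, c, y}.
FOLLOW(T'): in T→c T' T T' (occurrence 1), T' is followed by T T' with FIRST {c, d, y}; in T→c T' T T' (occurrence 2), the suffix after T' is empty, so FOLLOW(T') ⊇ FOLLOW(T) = {$, a, y}; in Q→T', the suffix after T' is empty, so FOLLOW(T') ⊇ FOLLOW(Q) = {$, a, b, c, y}; in T'→a Q T' c, T' is followed by c with FIRST {c}. Thus FOLLOW(T') = {$, a, b, c, d, y}.

{$, a, b, c, d, y}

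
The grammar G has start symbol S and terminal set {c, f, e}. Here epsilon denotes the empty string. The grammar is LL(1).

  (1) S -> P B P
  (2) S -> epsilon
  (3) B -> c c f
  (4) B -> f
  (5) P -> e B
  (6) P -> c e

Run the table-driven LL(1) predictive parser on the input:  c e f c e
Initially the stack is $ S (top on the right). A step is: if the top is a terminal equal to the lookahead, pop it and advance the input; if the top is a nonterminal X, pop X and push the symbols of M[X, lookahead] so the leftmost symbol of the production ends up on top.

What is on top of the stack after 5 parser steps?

     Stack      Input        Action
  1  $ S        c e f c e $  expand S -> P B P
  2  $ P B P    c e f c e $  expand P -> c e
  3  $ P B e c  c e f c e $  match c
  4  $ P B e    e f c e $    match e
  5  $ P B      f c e $      expand B -> f
Stack after step 5: $ P f (top = f).

f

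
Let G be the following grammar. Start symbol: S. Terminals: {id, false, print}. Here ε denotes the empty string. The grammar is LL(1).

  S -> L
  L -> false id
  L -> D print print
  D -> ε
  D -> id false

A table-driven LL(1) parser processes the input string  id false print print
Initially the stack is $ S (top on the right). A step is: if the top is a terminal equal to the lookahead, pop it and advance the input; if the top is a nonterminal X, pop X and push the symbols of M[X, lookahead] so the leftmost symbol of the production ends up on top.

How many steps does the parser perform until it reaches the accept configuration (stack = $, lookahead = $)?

7

     Stack                   Input                   Action
  1  $ S                     id false print print $  expand S -> L
  2  $ L                     id false print print $  expand L -> D print print
  3  $ print print D         id false print print $  expand D -> id false
  4  $ print print false id  id false print print $  match id
  5  $ print print false     false print print $     match false
  6  $ print print           print print $           match print
  7  $ print                 print $                 match print
Accept reached after 7 steps.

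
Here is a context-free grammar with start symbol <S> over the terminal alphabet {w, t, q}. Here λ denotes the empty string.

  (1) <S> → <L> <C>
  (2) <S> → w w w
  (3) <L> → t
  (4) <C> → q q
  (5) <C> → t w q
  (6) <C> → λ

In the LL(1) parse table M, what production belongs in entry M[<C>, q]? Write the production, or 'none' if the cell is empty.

<C> → q q

FIRST(<L>) = {t}
FIRST(<C>) = {λ, q, t}
FIRST(<S>) = {t, w}  (via <L> <C>)
FOLLOW(<S>) includes $ since <S> is the start symbol.
FOLLOW(<S>): <S> appears on no right-hand side. Thus FOLLOW(<S>) = {$}.
FOLLOW(<C>): in <S>→<L> <C>, the suffix after <C> is empty, so FOLLOW(<C>) ⊇ FOLLOW(<S>) = {$}. Thus FOLLOW(<C>) = {$}.
For <C> → q q: FIRST(q q) = {q}, so it goes in M[<C>, t] for t ∈ {q}.
For <C> → t w q: FIRST(t w q) = {t}, so it goes in M[<C>, t] for t ∈ {t}.
For <C> → λ: FIRST(λ) = {λ}, so it goes in M[<C>, t] for t ∈ {}; since λ ∈ FIRST, also for every t ∈ FOLLOW(<C>) = {$}.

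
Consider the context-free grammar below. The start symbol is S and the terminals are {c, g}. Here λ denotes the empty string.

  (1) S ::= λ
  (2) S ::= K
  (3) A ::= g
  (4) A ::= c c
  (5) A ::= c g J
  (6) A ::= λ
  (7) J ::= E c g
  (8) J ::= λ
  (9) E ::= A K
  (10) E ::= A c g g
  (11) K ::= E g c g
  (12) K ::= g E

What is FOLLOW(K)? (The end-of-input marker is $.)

FIRST(A): from A::=g we get {g}; from A::=c c we get {c}; from A::=c g J we get {c}; from A::=λ we get {λ}. So FIRST(A) = {λ, c, g}.
FIRST(S): from S::=λ we get {λ}; from S::=K we get {c, g}. So FIRST(S) = {λ, c, g}.
FIRST(J): from J::=E c g we get {c, g}; from J::=λ we get {λ}. So FIRST(J) = {λ, c, g}.
FIRST(E): from E::=A K we get {c, g}; from E::=A c g g we get {c, g}. So FIRST(E) = {c, g}.
FIRST(K): from K::=E g c g we get {c, g}; from K::=g E we get {g}. So FIRST(K) = {c, g}.
FOLLOW(S) includes $ since S is the start symbol.
FOLLOW(S): S appears on no right-hand side. Thus FOLLOW(S) = {$}.
FOLLOW(A): in E::=A K, A is followed by K with FIRST {c, g}; in E::=A c g g, A is followed by c g g with FIRST {c}. Thus FOLLOW(A) = {c, g}.
FOLLOW(J): in A::=c g J, the suffix after J is empty, so FOLLOW(J) ⊇ FOLLOW(A) = {c, g}. Thus FOLLOW(J) = {c, g}.
FOLLOW(E): in J::=E c g, E is followed by c g with FIRST {c}; in K::=E g c g, E is followed by g c g with FIRST {g}; in K::=g E, the suffix after E is empty, so FOLLOW(E) ⊇ FOLLOW(K) = {$, c, g}. Thus FOLLOW(E) = {$, c, g}.
FOLLOW(K): in S::=K, the suffix after K is empty, so FOLLOW(K) ⊇ FOLLOW(S) = {$}; in E::=A K, the suffix after K is empty, so FOLLOW(K) ⊇ FOLLOW(E) = {$, c, g}. Thus FOLLOW(K) = {$, c, g}.

{$, c, g}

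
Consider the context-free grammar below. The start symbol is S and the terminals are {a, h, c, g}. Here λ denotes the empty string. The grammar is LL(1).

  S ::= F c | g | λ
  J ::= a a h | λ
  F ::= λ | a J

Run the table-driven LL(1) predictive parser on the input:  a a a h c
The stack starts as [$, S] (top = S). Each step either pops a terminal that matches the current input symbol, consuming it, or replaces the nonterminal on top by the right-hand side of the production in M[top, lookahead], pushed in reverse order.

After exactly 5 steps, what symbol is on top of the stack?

     Stack      Input        Action
  1  $ S        a a a h c $  expand S ::= F c
  2  $ c F      a a a h c $  expand F ::= a J
  3  $ c J a    a a a h c $  match a
  4  $ c J      a a h c $    expand J ::= a a h
  5  $ c h a a  a a h c $    match a
Stack after step 5: $ c h a (top = a).

a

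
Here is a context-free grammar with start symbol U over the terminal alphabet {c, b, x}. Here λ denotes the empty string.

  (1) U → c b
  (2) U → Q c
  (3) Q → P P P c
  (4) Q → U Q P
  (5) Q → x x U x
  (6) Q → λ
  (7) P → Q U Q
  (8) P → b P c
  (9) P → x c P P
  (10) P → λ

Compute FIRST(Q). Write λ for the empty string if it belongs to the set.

FIRST(U): from U→c b we get {c}; from U→Q c we get {b, c, x}. So FIRST(U) = {b, c, x}.
FIRST(Q): from Q→P P P c we get {b, c, x}; from Q→U Q P we get {b, c, x}; from Q→x x U x we get {x}; from Q→λ we get {λ}. So FIRST(Q) = {λ, b, c, x}.
FIRST(P): from P→Q U Q we get {b, c, x}; from P→b P c we get {b}; from P→x c P P we get {x}; from P→λ we get {λ}. So FIRST(P) = {λ, b, c, x}.

{λ, b, c, x}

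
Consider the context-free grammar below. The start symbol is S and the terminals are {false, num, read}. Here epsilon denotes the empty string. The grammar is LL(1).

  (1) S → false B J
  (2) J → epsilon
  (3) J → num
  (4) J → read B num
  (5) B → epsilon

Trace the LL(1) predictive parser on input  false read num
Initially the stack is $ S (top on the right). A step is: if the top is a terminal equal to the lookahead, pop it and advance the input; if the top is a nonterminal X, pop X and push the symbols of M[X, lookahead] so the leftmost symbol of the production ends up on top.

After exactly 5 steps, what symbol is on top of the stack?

B

     Stack         Input             Action
  1  $ S           false read num $  expand S → false B J
  2  $ J B false   false read num $  match false
  3  $ J B         read num $        expand B → epsilon
  4  $ J           read num $        expand J → read B num
  5  $ num B read  read num $        match read
Stack after step 5: $ num B (top = B).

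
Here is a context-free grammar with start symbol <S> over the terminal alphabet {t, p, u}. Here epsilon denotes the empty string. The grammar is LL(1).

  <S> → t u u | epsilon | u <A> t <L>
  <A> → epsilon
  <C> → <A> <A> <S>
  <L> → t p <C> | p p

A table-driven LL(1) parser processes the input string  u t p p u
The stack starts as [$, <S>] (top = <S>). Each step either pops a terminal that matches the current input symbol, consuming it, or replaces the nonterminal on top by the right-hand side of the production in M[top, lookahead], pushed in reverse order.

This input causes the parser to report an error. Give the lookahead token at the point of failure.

     Stack          Input        Action
  1  $ <S>          u t p p u $  expand <S> → u <A> t <L>
  2  $ <L> t <A> u  u t p p u $  match u
  3  $ <L> t <A>    t p p u $    expand <A> → epsilon
  4  $ <L> t        t p p u $    match t
  5  $ <L>          p p u $      expand <L> → p p
  6  $ p p          p p u $      match p
  7  $ p            p u $        match p
  8  $              u $          error: stack empty but input remains

u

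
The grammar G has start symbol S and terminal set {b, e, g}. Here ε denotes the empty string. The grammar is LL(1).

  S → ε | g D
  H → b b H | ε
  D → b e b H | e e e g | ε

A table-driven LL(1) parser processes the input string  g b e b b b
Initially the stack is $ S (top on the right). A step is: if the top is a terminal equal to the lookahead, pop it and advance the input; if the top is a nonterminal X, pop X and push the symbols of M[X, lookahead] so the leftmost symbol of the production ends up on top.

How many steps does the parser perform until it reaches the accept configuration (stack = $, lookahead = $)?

step 1: stack=$ S  input=g b e b b b $  — expand S → g D
step 2: stack=$ D g  input=g b e b b b $  — match g
step 3: stack=$ D  input=b e b b b $  — expand D → b e b H
step 4: stack=$ H b e b  input=b e b b b $  — match b
step 5: stack=$ H b e  input=e b b b $  — match e
step 6: stack=$ H b  input=b b b $  — match b
step 7: stack=$ H  input=b b $  — expand H → b b H
step 8: stack=$ H b b  input=b b $  — match b
step 9: stack=$ H b  input=b $  — match b
step 10: stack=$ H  input=$  — expand H → ε
Accept reached after 10 steps.

10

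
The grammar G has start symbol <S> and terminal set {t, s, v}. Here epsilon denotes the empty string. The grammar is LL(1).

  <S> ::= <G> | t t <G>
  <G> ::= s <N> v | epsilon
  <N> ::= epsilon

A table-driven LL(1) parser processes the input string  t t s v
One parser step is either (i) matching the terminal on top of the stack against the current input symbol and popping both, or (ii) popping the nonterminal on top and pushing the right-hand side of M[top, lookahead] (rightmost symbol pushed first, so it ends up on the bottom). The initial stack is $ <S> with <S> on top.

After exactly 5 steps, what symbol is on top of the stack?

<N>

     Stack      Input      Action
  1  $ <S>      t t s v $  expand <S> ::= t t <G>
  2  $ <G> t t  t t s v $  match t
  3  $ <G> t    t s v $    match t
  4  $ <G>      s v $      expand <G> ::= s <N> v
  5  $ v <N> s  s v $      match s
Stack after step 5: $ v <N> (top = <N>).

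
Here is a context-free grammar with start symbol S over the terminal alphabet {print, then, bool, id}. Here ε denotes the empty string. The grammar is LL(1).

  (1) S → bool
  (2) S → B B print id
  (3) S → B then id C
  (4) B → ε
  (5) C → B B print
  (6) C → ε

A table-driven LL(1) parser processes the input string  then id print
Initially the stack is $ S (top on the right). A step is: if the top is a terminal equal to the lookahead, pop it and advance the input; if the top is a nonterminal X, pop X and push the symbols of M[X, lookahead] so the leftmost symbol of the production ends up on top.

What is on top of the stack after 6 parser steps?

     Stack          Input            Action
  1  $ S            then id print $  expand S → B then id C
  2  $ C id then B  then id print $  expand B → ε
  3  $ C id then    then id print $  match then
  4  $ C id         id print $       match id
  5  $ C            print $          expand C → B B print
  6  $ print B B    print $          expand B → ε
Stack after step 6: $ print B (top = B).

B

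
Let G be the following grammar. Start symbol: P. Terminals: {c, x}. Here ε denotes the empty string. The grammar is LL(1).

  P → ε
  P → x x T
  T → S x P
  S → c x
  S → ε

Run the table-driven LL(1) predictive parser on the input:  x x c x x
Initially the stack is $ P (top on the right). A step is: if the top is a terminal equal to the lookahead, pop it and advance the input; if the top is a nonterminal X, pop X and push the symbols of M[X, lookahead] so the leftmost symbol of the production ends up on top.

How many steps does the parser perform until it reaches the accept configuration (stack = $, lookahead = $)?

     Stack      Input        Action
  1  $ P        x x c x x $  expand P → x x T
  2  $ T x x    x x c x x $  match x
  3  $ T x      x c x x $    match x
  4  $ T        c x x $      expand T → S x P
  5  $ P x S    c x x $      expand S → c x
  6  $ P x x c  c x x $      match c
  7  $ P x x    x x $        match x
  8  $ P x      x $          match x
  9  $ P        $            expand P → ε
Accept reached after 9 steps.

9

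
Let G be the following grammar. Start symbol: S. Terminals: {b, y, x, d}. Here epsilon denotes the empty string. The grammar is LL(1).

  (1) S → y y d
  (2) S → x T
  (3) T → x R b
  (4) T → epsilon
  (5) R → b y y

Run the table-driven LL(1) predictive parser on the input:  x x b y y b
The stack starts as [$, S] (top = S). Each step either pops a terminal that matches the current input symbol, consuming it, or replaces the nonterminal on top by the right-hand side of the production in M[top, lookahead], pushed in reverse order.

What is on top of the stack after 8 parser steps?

     Stack      Input          Action
  1  $ S        x x b y y b $  expand S → x T
  2  $ T x      x x b y y b $  match x
  3  $ T        x b y y b $    expand T → x R b
  4  $ b R x    x b y y b $    match x
  5  $ b R      b y y b $      expand R → b y y
  6  $ b y y b  b y y b $      match b
  7  $ b y y    y y b $        match y
  8  $ b y      y b $          match y
Stack after step 8: $ b (top = b).

b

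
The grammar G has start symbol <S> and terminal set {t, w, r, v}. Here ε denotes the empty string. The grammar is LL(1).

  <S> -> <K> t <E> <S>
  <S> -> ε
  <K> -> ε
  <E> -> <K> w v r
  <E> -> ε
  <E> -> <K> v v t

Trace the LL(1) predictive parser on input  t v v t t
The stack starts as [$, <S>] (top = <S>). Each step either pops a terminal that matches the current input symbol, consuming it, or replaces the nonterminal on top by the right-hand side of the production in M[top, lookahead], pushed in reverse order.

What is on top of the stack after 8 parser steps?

step 1: stack=$ <S>  input=t v v t t $  — expand <S> -> <K> t <E> <S>
step 2: stack=$ <S> <E> t <K>  input=t v v t t $  — expand <K> -> ε
step 3: stack=$ <S> <E> t  input=t v v t t $  — match t
step 4: stack=$ <S> <E>  input=v v t t $  — expand <E> -> <K> v v t
step 5: stack=$ <S> t v v <K>  input=v v t t $  — expand <K> -> ε
step 6: stack=$ <S> t v v  input=v v t t $  — match v
step 7: stack=$ <S> t v  input=v t t $  — match v
step 8: stack=$ <S> t  input=t t $  — match t
Stack after step 8: $ <S> (top = <S>).

<S>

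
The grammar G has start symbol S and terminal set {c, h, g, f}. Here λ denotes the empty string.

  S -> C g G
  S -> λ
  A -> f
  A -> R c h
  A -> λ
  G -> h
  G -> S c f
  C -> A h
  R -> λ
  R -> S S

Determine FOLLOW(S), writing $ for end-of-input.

FIRST(S) = {λ, c, f, h}  (via C g G)
FIRST(G) = {c, f, h}  (via S c f)
FIRST(R) = {λ, c, f, h}  (via S S)
FIRST(A) = {λ, c, f, h}  (via R c h)
FIRST(C) = {c, f, h}  (via A h)
FOLLOW(S) includes $ since S is the start symbol.
FOLLOW(A): in C->A h, A is followed by h with FIRST {h}. Thus FOLLOW(A) = {h}.
FOLLOW(C): in S->C g G, C is followed by g G with FIRST {g}. Thus FOLLOW(C) = {g}.
FOLLOW(R): in A->R c h, R is followed by c h with FIRST {c}. Thus FOLLOW(R) = {c}.
FOLLOW(S): in G->S c f, S is followed by c f with FIRST {c}; in R->S S (occurrence 1), S is followed by S with FIRST {λ, c, f, h}; in R->S S (occurrence 1), the suffix after S is nullable, so FOLLOW(S) ⊇ FOLLOW(R) = {c}; in R->S S (occurrence 2), the suffix after S is empty, so FOLLOW(S) ⊇ FOLLOW(R) = {c}. Thus FOLLOW(S) = {$, c, f, h}.
FOLLOW(G): in S->C g G, the suffix after G is empty, so FOLLOW(G) ⊇ FOLLOW(S) = {$, c, f, h}. Thus FOLLOW(G) = {$, c, f, h}.

{$, c, f, h}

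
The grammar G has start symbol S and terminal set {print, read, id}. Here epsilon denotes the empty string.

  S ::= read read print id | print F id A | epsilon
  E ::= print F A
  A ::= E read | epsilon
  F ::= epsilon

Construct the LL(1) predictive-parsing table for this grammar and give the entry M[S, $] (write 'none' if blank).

FIRST(S) = {epsilon, print, read}
FIRST(E) = {print}
FIRST(F) = {epsilon}
FIRST(A) = {epsilon, print}  (via E read)
FOLLOW(S) includes $ since S is the start symbol.
FOLLOW(S): S appears on no right-hand side. Thus FOLLOW(S) = {$}.
For S ::= read read print id: FIRST(read read print id) = {read}, so it goes in M[S, t] for t ∈ {read}.
For S ::= print F id A: FIRST(print F id A) = {print}, so it goes in M[S, t] for t ∈ {print}.
For S ::= epsilon: FIRST(epsilon) = {epsilon}, so it goes in M[S, t] for t ∈ {}; since epsilon ∈ FIRST, also for every t ∈ FOLLOW(S) = {$}.

S ::= epsilon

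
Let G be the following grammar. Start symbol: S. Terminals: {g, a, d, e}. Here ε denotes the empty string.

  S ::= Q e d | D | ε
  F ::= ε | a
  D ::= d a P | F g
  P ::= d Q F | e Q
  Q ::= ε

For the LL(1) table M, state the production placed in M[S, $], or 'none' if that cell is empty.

FIRST(F) = {ε, a}
FIRST(P) = {d, e}
FIRST(Q) = {ε}
FIRST(D) = {a, d, g}  (via F g)
FIRST(S) = {ε, a, d, e, g}  (via Q e d, D)
FOLLOW(S) includes $ since S is the start symbol.
FOLLOW(S): S appears on no right-hand side. Thus FOLLOW(S) = {$}.
For S ::= Q e d: FIRST(Q e d) = {e}, so it goes in M[S, t] for t ∈ {e}.
For S ::= D: FIRST(D) = {a, d, g}, so it goes in M[S, t] for t ∈ {a, d, g}.
For S ::= ε: FIRST(ε) = {ε}, so it goes in M[S, t] for t ∈ {}; since ε ∈ FIRST, also for every t ∈ FOLLOW(S) = {$}.

S ::= ε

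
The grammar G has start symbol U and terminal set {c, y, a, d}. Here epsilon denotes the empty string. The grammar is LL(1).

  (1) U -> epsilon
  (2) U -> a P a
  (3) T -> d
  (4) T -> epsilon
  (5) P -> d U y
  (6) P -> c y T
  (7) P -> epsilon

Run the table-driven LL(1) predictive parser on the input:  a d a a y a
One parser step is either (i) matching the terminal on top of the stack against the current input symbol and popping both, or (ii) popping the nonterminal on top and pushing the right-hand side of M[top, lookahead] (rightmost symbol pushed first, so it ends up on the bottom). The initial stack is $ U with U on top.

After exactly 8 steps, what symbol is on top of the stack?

y

step 1: stack=$ U  input=a d a a y a $  — expand U -> a P a
step 2: stack=$ a P a  input=a d a a y a $  — match a
step 3: stack=$ a P  input=d a a y a $  — expand P -> d U y
step 4: stack=$ a y U d  input=d a a y a $  — match d
step 5: stack=$ a y U  input=a a y a $  — expand U -> a P a
step 6: stack=$ a y a P a  input=a a y a $  — match a
step 7: stack=$ a y a P  input=a y a $  — expand P -> epsilon
step 8: stack=$ a y a  input=a y a $  — match a
Stack after step 8: $ a y (top = y).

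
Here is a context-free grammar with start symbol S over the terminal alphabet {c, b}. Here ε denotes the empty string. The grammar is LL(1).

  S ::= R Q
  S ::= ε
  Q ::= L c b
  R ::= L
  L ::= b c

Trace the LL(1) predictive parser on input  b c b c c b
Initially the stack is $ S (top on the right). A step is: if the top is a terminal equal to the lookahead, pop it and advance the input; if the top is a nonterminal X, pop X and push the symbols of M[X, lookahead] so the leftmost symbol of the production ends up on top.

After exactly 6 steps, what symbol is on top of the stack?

L

step 1: stack=$ S  input=b c b c c b $  — expand S ::= R Q
step 2: stack=$ Q R  input=b c b c c b $  — expand R ::= L
step 3: stack=$ Q L  input=b c b c c b $  — expand L ::= b c
step 4: stack=$ Q c b  input=b c b c c b $  — match b
step 5: stack=$ Q c  input=c b c c b $  — match c
step 6: stack=$ Q  input=b c c b $  — expand Q ::= L c b
Stack after step 6: $ b c L (top = L).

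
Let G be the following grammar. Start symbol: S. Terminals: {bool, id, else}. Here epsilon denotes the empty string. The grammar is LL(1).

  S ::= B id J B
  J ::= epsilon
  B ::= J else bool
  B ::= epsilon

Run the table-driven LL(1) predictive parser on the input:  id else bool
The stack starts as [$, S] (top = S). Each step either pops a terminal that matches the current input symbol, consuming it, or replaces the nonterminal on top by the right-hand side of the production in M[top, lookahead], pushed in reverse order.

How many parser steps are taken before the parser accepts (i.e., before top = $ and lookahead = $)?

     Stack          Input           Action
  1  $ S            id else bool $  expand S ::= B id J B
  2  $ B J id B     id else bool $  expand B ::= epsilon
  3  $ B J id       id else bool $  match id
  4  $ B J          else bool $     expand J ::= epsilon
  5  $ B            else bool $     expand B ::= J else bool
  6  $ bool else J  else bool $     expand J ::= epsilon
  7  $ bool else    else bool $     match else
  8  $ bool         bool $          match bool
Accept reached after 8 steps.

8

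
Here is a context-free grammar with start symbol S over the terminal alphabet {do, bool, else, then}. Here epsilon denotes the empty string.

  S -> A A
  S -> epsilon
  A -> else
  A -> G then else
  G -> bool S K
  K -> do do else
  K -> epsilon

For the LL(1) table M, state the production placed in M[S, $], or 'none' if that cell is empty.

FIRST(G): from G->bool S K we get {bool}. So FIRST(G) = {bool}.
FIRST(K): from K->do do else we get {do}; from K->epsilon we get {epsilon}. So FIRST(K) = {epsilon, do}.
FIRST(A): from A->else we get {else}; from A->G then else we get {bool}. So FIRST(A) = {bool, else}.
FIRST(S): from S->A A we get {bool, else}; from S->epsilon we get {epsilon}. So FIRST(S) = {epsilon, bool, else}.
FOLLOW(S) includes $ since S is the start symbol.
FOLLOW(G): in A->G then else, G is followed by then else with FIRST {then}. Thus FOLLOW(G) = {then}.
FOLLOW(S): in G->bool S K, S is followed by K with FIRST {epsilon, do}; in G->bool S K, the suffix after S is nullable, so FOLLOW(S) ⊇ FOLLOW(G) = {then}. Thus FOLLOW(S) = {$, do, then}.
For S -> A A: FIRST(A A) = {bool, else}, so it goes in M[S, t] for t ∈ {bool, else}.
For S -> epsilon: FIRST(epsilon) = {epsilon}, so it goes in M[S, t] for t ∈ {}; since epsilon ∈ FIRST, also for every t ∈ FOLLOW(S) = {$, do, then}.

S -> epsilon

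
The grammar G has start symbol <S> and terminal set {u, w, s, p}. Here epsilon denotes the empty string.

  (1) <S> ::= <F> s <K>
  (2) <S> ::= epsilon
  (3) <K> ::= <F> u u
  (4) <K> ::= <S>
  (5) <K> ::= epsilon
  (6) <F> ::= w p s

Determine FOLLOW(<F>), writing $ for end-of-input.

{s, u}

FIRST(<F>): from <F>::=w p s we get {w}. So FIRST(<F>) = {w}.
FIRST(<S>): from <S>::=<F> s <K> we get {w}; from <S>::=epsilon we get {epsilon}. So FIRST(<S>) = {epsilon, w}.
FIRST(<K>): from <K>::=<F> u u we get {w}; from <K>::=<S> we get {epsilon, w}; from <K>::=epsilon we get {epsilon}. So FIRST(<K>) = {epsilon, w}.
FOLLOW(<S>) includes $ since <S> is the start symbol.
FOLLOW(<F>): in <S>::=<F> s <K>, <F> is followed by s <K> with FIRST {s}; in <K>::=<F> u u, <F> is followed by u u with FIRST {u}. Thus FOLLOW(<F>) = {s, u}.
FOLLOW(<S>): in <K>::=<S>, the suffix after <S> is empty, so FOLLOW(<S>) ⊇ FOLLOW(<K>) = {$}. Thus FOLLOW(<S>) = {$}.
FOLLOW(<K>): in <S>::=<F> s <K>, the suffix after <K> is empty, so FOLLOW(<K>) ⊇ FOLLOW(<S>) = {$}. Thus FOLLOW(<K>) = {$}.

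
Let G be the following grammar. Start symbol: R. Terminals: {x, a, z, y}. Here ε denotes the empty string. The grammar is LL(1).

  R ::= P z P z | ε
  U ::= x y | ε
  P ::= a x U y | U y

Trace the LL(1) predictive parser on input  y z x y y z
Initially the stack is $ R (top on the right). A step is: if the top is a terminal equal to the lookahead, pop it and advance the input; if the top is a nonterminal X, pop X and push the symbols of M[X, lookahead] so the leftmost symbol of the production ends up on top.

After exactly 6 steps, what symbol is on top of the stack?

     Stack        Input          Action
  1  $ R          y z x y y z $  expand R ::= P z P z
  2  $ z P z P    y z x y y z $  expand P ::= U y
  3  $ z P z y U  y z x y y z $  expand U ::= ε
  4  $ z P z y    y z x y y z $  match y
  5  $ z P z      z x y y z $    match z
  6  $ z P        x y y z $      expand P ::= U y
Stack after step 6: $ z y U (top = U).

U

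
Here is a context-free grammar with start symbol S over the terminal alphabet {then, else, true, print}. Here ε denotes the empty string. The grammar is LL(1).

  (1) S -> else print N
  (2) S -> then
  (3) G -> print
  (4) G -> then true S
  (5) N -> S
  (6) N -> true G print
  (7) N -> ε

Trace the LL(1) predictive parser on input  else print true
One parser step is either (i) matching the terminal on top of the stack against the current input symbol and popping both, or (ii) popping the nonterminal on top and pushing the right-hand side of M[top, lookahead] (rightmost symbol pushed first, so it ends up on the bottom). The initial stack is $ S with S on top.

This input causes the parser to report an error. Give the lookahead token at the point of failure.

$

step 1: stack=$ S  input=else print true $  — expand S -> else print N
step 2: stack=$ N print else  input=else print true $  — match else
step 3: stack=$ N print  input=print true $  — match print
step 4: stack=$ N  input=true $  — expand N -> true G print
step 5: stack=$ print G true  input=true $  — match true
step 6: stack=$ print G  input=$  — error: M[G, $] is empty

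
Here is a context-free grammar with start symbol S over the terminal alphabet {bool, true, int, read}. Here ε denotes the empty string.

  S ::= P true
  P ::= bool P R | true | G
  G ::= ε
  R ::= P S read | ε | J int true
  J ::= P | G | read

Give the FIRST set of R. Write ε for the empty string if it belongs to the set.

{ε, bool, int, read, true}

FIRST(G): from G::=ε we get {ε}. So FIRST(G) = {ε}.
FIRST(P): from P::=bool P R we get {bool}; from P::=true we get {true}; from P::=G we get {ε}. So FIRST(P) = {ε, bool, true}.
FIRST(S): from S::=P true we get {bool, true}. So FIRST(S) = {bool, true}.
FIRST(J): from J::=P we get {ε, bool, true}; from J::=G we get {ε}; from J::=read we get {read}. So FIRST(J) = {ε, bool, read, true}.
FIRST(R): from R::=P S read we get {bool, true}; from R::=ε we get {ε}; from R::=J int true we get {bool, int, read, true}. So FIRST(R) = {ε, bool, int, read, true}.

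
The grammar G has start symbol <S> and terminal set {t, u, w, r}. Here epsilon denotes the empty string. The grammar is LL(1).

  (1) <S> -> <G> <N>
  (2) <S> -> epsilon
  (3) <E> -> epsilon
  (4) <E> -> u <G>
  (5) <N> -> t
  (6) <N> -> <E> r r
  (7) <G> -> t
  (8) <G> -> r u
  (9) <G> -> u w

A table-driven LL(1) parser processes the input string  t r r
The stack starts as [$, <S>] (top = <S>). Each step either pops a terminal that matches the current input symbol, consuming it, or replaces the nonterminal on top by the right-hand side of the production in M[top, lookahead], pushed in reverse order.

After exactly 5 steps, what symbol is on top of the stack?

     Stack      Input    Action
  1  $ <S>      t r r $  expand <S> -> <G> <N>
  2  $ <N> <G>  t r r $  expand <G> -> t
  3  $ <N> t    t r r $  match t
  4  $ <N>      r r $    expand <N> -> <E> r r
  5  $ r r <E>  r r $    expand <E> -> epsilon
Stack after step 5: $ r r (top = r).

r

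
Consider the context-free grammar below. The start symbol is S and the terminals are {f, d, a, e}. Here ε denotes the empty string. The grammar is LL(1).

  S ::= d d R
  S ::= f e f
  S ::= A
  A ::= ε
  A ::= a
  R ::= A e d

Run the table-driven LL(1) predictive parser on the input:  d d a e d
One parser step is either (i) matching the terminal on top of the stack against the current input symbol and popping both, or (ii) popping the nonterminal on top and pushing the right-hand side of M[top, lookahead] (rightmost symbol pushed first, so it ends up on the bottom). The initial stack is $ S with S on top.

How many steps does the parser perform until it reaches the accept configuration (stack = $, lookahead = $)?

step 1: stack=$ S  input=d d a e d $  — expand S ::= d d R
step 2: stack=$ R d d  input=d d a e d $  — match d
step 3: stack=$ R d  input=d a e d $  — match d
step 4: stack=$ R  input=a e d $  — expand R ::= A e d
step 5: stack=$ d e A  input=a e d $  — expand A ::= a
step 6: stack=$ d e a  input=a e d $  — match a
step 7: stack=$ d e  input=e d $  — match e
step 8: stack=$ d  input=d $  — match d
Accept reached after 8 steps.

8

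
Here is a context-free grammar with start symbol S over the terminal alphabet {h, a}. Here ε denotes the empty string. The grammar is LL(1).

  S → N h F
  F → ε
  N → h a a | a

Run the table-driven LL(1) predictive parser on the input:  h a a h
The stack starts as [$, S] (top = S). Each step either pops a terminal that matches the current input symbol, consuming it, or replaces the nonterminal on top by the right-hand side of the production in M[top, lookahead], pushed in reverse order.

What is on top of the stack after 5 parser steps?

     Stack        Input      Action
  1  $ S          h a a h $  expand S → N h F
  2  $ F h N      h a a h $  expand N → h a a
  3  $ F h a a h  h a a h $  match h
  4  $ F h a a    a a h $    match a
  5  $ F h a      a h $      match a
Stack after step 5: $ F h (top = h).

h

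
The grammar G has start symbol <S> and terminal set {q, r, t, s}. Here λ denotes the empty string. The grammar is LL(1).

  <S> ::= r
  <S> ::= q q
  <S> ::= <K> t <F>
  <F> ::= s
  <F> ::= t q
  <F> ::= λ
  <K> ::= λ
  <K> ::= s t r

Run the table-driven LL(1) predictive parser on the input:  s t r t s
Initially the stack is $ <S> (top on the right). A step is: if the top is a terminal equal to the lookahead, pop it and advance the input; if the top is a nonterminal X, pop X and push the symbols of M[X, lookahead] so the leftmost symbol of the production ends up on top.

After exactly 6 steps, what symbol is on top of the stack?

step 1: stack=$ <S>  input=s t r t s $  — expand <S> ::= <K> t <F>
step 2: stack=$ <F> t <K>  input=s t r t s $  — expand <K> ::= s t r
step 3: stack=$ <F> t r t s  input=s t r t s $  — match s
step 4: stack=$ <F> t r t  input=t r t s $  — match t
step 5: stack=$ <F> t r  input=r t s $  — match r
step 6: stack=$ <F> t  input=t s $  — match t
Stack after step 6: $ <F> (top = <F>).

<F>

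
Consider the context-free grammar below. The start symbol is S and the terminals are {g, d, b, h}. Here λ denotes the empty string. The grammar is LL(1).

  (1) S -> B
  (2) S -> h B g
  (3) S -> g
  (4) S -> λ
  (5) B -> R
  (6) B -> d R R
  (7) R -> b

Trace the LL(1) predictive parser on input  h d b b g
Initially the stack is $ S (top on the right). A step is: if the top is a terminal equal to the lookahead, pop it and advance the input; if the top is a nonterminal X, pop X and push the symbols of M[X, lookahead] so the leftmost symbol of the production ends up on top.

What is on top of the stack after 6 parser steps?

R

step 1: stack=$ S  input=h d b b g $  — expand S -> h B g
step 2: stack=$ g B h  input=h d b b g $  — match h
step 3: stack=$ g B  input=d b b g $  — expand B -> d R R
step 4: stack=$ g R R d  input=d b b g $  — match d
step 5: stack=$ g R R  input=b b g $  — expand R -> b
step 6: stack=$ g R b  input=b b g $  — match b
Stack after step 6: $ g R (top = R).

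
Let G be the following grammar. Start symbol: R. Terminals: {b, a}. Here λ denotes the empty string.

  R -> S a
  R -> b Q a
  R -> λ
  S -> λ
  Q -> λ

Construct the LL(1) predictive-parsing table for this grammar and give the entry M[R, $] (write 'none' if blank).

FIRST(S) = {λ}
FIRST(Q) = {λ}
FIRST(R) = {λ, a, b}  (via S a)
FOLLOW(R) includes $ since R is the start symbol.
FOLLOW(R): R appears on no right-hand side. Thus FOLLOW(R) = {$}.
For R -> S a: FIRST(S a) = {a}, so it goes in M[R, t] for t ∈ {a}.
For R -> b Q a: FIRST(b Q a) = {b}, so it goes in M[R, t] for t ∈ {b}.
For R -> λ: FIRST(λ) = {λ}, so it goes in M[R, t] for t ∈ {}; since λ ∈ FIRST, also for every t ∈ FOLLOW(R) = {$}.

R -> λ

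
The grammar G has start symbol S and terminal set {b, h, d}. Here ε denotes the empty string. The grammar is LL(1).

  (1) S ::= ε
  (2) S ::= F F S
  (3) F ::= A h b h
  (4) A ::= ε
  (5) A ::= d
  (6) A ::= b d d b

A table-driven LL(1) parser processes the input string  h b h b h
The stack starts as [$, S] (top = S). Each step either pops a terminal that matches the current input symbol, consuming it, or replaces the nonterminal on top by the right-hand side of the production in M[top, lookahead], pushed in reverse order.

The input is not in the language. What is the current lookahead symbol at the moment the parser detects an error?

h

step 1: stack=$ S  input=h b h b h $  — expand S ::= F F S
step 2: stack=$ S F F  input=h b h b h $  — expand F ::= A h b h
step 3: stack=$ S F h b h A  input=h b h b h $  — expand A ::= ε
step 4: stack=$ S F h b h  input=h b h b h $  — match h
step 5: stack=$ S F h b  input=b h b h $  — match b
step 6: stack=$ S F h  input=h b h $  — match h
step 7: stack=$ S F  input=b h $  — expand F ::= A h b h
step 8: stack=$ S h b h A  input=b h $  — expand A ::= b d d b
step 9: stack=$ S h b h b d d b  input=b h $  — match b
step 10: stack=$ S h b h b d d  input=h $  — error: top is terminal d but lookahead is h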